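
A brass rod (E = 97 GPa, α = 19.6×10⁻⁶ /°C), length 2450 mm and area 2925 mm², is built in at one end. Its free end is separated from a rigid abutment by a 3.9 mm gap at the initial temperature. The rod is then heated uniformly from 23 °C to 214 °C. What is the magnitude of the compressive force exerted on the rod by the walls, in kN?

P ≈ 611 kN

Free thermal elongation = αΔT L = 19.6×10⁻⁶ × 191 × 2450 = 9.172 mm.
This exceeds the 3.9 mm gap, so the wall pushes back. The portion of expansion that must be recovered elastically is δ_free − gap = 9.172 − 3.9 = 5.272 mm.
So σ = E(δ_free − g)/L = 97×10³ × 5.272/2450 = 208.7 MPa.
Force on the wall = σA = 208.7 × 2925 mm² = 610.5 kN.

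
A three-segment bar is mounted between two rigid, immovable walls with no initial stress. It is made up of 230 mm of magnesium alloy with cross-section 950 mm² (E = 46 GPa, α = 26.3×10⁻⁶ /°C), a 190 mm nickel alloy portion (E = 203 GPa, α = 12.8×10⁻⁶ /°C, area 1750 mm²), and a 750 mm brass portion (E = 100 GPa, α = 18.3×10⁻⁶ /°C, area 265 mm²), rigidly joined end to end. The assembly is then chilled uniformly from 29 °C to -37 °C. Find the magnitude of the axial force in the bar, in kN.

Free thermal contraction of the whole bar: Σ αᵢΔT Lᵢ = 26.3×10⁻⁶×66×230 + 12.8×10⁻⁶×66×190 + 18.3×10⁻⁶×66×750 = 1.466 mm.
The walls prevent any net length change, so an axial force P (same in every segment) develops. Compatibility: P · Σ Lᵢ/(AᵢEᵢ) = δ_free.
Σ Lᵢ/(AᵢEᵢ) = 230/(950×46×10³) + 190/(1750×203×10³) + 750/(265×100×10³) = 3.41×10⁻⁵ mm/N.
P = 1.466 / 3.41×10⁻⁵ = 42980 N = 42.98 kN, tensile.

P ≈ 43 kN (tensile)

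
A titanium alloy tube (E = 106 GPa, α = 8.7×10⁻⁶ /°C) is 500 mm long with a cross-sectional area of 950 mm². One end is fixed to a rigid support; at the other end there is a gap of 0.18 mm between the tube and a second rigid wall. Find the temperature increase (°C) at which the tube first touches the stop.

Contact occurs when the free expansion equals the gap: αΔT L = 0.18 mm.
So ΔT = g/(αL) = 0.18/(8.7×10⁻⁶ × 500) = 41.38 °C.

ΔT ≈ 41.4 °C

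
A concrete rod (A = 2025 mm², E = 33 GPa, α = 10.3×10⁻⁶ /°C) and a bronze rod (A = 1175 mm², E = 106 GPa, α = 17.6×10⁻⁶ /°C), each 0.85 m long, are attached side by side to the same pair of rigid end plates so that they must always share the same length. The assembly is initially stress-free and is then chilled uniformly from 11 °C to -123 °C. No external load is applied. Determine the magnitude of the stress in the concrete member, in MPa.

The bronze has the larger α, so on cooling it would change length more than the concrete if both were free. The rigid plates force a common final length, so the bronze is put into tension and the concrete into compression, with equal and opposite forces P (no external load).
Setting the final lengths equal and cancelling L: (α₁ − α₂)ΔT = P/(A₁E₁) + P/(A₂E₂).
|α₁ − α₂|·ΔT = 7.3×10⁻⁶ × 134 = 0.0009782.
1/(A₁E₁) + 1/(A₂E₂) = 1/(2025×33×10³) + 1/(1175×106×10³) = 2.299×10⁻⁸ N⁻¹.
So P = 0.0009782 / 2.299×10⁻⁸ = 42.54 kN.
σ_{concrete} = P/A₁ = 42540/2025 = 21.01 MPa, compressive.

σ ≈ 21 MPa (compressive)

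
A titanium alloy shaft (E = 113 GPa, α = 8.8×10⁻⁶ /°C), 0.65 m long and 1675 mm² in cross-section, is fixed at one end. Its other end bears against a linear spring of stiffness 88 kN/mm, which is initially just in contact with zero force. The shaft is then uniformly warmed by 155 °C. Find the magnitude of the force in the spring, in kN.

Free thermal expansion: δ_free = αΔT L = 8.8×10⁻⁶ × 155 × 650 = 0.8866 mm.
With a force P in the spring, the elastic change of the shaft is PL/(AE) and that of the spring is P/k; compatibility requires their sum to equal δ_free.
P [ L/(AE) + 1/k ] = δ_free → P [ 650/(1675×113×10³) + 1/(88×10³) ] = 0.8866.
P = 0.8866 / 1.48×10⁻⁵ = 59910 N.

P ≈ 59.9 kN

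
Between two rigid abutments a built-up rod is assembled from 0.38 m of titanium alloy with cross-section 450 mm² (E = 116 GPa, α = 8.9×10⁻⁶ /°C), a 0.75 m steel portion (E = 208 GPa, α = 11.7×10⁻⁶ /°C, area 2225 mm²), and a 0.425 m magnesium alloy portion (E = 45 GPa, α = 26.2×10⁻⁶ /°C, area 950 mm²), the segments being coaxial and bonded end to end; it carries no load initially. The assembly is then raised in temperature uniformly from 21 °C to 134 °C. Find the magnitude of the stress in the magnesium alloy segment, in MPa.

With the walls removed the bar would change length by δ_free = Σ αᵢΔT Lᵢ = 8.9×10⁻⁶×113×380 + 11.7×10⁻⁶×113×750 + 26.2×10⁻⁶×113×425 = 2.632 mm.
The walls prevent any net length change, so an axial force P (same in every segment) develops. Compatibility: P · Σ Lᵢ/(AᵢEᵢ) = δ_free.
Σ Lᵢ/(AᵢEᵢ) = 380/(450×116×10³) + 750/(2225×208×10³) + 425/(950×45×10³) = 1.884×10⁻⁵ mm/N.
Hence P = δ_free / Σ(L/AE) = 2.632/1.884×10⁻⁵ = 139.7 kN (compressive).
σ_{magnesium alloy} = P / A = 139700 / 950 = 147 MPa.

σ ≈ 147 MPa (compressive)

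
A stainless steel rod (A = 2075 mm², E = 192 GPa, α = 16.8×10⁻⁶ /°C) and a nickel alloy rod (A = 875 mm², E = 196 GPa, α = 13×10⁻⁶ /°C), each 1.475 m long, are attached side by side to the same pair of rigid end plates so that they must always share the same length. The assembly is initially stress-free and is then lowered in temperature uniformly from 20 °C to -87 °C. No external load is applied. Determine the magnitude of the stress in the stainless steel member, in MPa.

Both members must finish at the same length. With the larger α, the stainless steel tends to over-contract; the plates restrain it, putting the stainless steel in tension and the nickel alloy in compression. With no external load the two internal forces are equal and opposite, magnitude P.
Setting the final lengths equal and cancelling L: (α₁ − α₂)ΔT = P/(A₁E₁) + P/(A₂E₂).
|α₁ − α₂|·ΔT = 3.8×10⁻⁶ × 107 = 0.0004066.
1/(A₁E₁) + 1/(A₂E₂) = 1/(2075×192×10³) + 1/(875×196×10³) = 8.341×10⁻⁹ N⁻¹.
So P = 0.0004066 / 8.341×10⁻⁹ = 48.75 kN.
σ_{stainless steel} = P/A₁ = 48750/2075 = 23.49 MPa, tensile.

σ ≈ 23.5 MPa (tensile)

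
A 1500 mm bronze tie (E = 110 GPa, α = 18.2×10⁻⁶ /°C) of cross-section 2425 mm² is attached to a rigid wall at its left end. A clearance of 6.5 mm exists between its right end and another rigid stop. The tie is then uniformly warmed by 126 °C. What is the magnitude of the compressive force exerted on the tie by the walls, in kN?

Unrestrained expansion: δ_free = αΔT L = 18.2×10⁻⁶ × 126 × 1500 = 3.44 mm.
This is smaller than the 6.5 mm clearance, so the tie expands freely without reaching the stop — the stress is zero.

P ≈ 0 kN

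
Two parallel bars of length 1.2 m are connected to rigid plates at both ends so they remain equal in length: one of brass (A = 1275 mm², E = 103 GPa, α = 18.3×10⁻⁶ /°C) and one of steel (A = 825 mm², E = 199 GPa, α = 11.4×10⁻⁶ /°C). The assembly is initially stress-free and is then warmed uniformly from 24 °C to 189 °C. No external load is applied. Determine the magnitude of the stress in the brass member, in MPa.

Both members must finish at the same length. With the larger α, the brass tends to over-expand; the plates restrain it, putting the brass in compression and the steel in tension. With no external load the two internal forces are equal and opposite, magnitude P.
Compatibility of the two members (thermal + elastic change equal): (α₁ − α₂)ΔT = P·[1/(A₁E₁) + 1/(A₂E₂)].
|α₁ − α₂|·ΔT = 6.9×10⁻⁶ × 165 = 0.001138.
1/(A₁E₁) + 1/(A₂E₂) = 1/(1275×103×10³) + 1/(825×199×10³) = 1.371×10⁻⁸ N⁻¹.
So P = 0.001138 / 1.371×10⁻⁸ = 83.07 kN.
σ_{brass} = P/A₁ = 83070/1275 = 65.15 MPa, compressive.

σ ≈ 65.2 MPa (compressive)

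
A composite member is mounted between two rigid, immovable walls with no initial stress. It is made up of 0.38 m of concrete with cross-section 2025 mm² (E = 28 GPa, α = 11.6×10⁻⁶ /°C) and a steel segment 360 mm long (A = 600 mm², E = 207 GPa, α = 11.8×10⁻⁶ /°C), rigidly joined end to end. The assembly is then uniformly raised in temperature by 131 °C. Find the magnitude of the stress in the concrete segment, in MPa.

σ ≈ 58.3 MPa (compressive)

With the walls removed the bar would change length by δ_free = Σ αᵢΔT Lᵢ = 11.6×10⁻⁶×131×380 + 11.8×10⁻⁶×131×360 = 1.134 mm.
The rigid supports impose zero overall length change; the single axial force P common to all segments must satisfy P Σ Lᵢ/(AᵢEᵢ) = δ_free.
The series flexibility is Σ Lᵢ/(AᵢEᵢ) = 380/(2025×28×10³) + 360/(600×207×10³) = 9.6×10⁻⁶ mm/N.
P = 1.134 / 9.6×10⁻⁶ = 118100 N = 118.1 kN, compressive.
σ_{concrete} = P / A = 118100 / 2025 = 58.33 MPa.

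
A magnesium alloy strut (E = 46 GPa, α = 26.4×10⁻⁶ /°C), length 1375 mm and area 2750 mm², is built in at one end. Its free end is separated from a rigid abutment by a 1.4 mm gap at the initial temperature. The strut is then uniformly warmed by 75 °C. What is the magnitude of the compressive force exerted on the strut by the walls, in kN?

Free thermal elongation = αΔT L = 26.4×10⁻⁶ × 75 × 1375 = 2.723 mm.
This exceeds the 1.4 mm gap, so the wall pushes back. The portion of expansion that must be recovered elastically is δ_free − gap = 2.723 − 1.4 = 1.323 mm.
Compatibility: PL/(AE) = 1.323 mm, so σ = P/A = E × (1.323/1375) = 44.24 MPa.
P = σA = 44.24 × 2750 = 121.7 kN.

P ≈ 122 kN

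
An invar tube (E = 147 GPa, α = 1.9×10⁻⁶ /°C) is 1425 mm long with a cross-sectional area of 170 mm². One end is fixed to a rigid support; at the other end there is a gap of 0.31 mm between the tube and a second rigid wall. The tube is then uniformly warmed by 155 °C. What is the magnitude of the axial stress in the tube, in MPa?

σ ≈ 11.3 MPa (compressive)

Unrestrained expansion: δ_free = αΔT L = 1.9×10⁻⁶ × 155 × 1425 = 0.4197 mm.
After closing the 0.31 mm clearance, 0.4197 − 0.31 = 0.1097 mm of expansion remains to be suppressed by the wall.
Compatibility: PL/(AE) = 0.1097 mm, so σ = P/A = E × (0.1097/1425) = 11.31 MPa.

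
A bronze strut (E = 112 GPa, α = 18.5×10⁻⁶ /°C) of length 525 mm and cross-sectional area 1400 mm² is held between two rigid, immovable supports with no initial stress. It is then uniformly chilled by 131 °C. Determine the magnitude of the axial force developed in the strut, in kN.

P ≈ 380 kN (tensile)

With zero net strain, σ = E·αΔT = 112 GPa × 18.5×10⁻⁶ × 131 = 271.4 MPa.
Then P = σA = 271.4 × 1400 mm² = 380 kN, tensile.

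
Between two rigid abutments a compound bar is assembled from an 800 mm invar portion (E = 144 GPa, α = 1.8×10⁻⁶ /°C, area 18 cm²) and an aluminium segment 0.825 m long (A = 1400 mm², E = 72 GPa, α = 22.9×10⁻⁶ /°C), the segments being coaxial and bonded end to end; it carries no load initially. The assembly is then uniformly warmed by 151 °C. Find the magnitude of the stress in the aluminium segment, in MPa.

σ ≈ 195 MPa (compressive)

If the supports were absent, the total length change would be Σ αᵢΔT Lᵢ = 1.8×10⁻⁶×151×800 + 22.9×10⁻⁶×151×825 = 3.07 mm.
Since the ends are fixed, an axial force P builds up, equal in every segment, with P · Σ Lᵢ/(AᵢEᵢ) = δ_free.
Σ Lᵢ/(AᵢEᵢ) = 800/(1800×144×10³) + 825/(1400×72×10³) = 1.127×10⁻⁵ mm/N.
So P = 3.07 / 1.127×10⁻⁵ = 272.4 kN, compressive.
σ_{aluminium} = P / A = 272400 / 1400 = 194.6 MPa.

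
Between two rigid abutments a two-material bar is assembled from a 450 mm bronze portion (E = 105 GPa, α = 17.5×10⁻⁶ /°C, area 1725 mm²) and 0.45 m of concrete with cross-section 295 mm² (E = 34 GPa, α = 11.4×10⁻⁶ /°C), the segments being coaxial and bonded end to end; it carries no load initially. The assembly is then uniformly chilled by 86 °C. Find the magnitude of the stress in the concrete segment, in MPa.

σ ≈ 80.1 MPa (tensile)

If the supports were absent, the total length change would be Σ αᵢΔT Lᵢ = 17.5×10⁻⁶×86×450 + 11.4×10⁻⁶×86×450 = 1.118 mm.
The walls prevent any net length change, so an axial force P (same in every segment) develops. Compatibility: P · Σ Lᵢ/(AᵢEᵢ) = δ_free.
Σ Lᵢ/(AᵢEᵢ) = 450/(1725×105×10³) + 450/(295×34×10³) = 4.735×10⁻⁵ mm/N.
P = 1.118 / 4.735×10⁻⁵ = 23620 N = 23.62 kN, tensile.
σ_{concrete} = P / A = 23620 / 295 = 80.07 MPa.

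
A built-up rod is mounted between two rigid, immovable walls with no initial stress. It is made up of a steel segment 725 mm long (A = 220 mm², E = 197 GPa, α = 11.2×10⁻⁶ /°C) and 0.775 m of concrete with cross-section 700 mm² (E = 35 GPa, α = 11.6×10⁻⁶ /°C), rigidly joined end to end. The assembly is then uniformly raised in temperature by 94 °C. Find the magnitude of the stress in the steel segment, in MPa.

If the supports were absent, the total length change would be Σ αᵢΔT Lᵢ = 11.2×10⁻⁶×94×725 + 11.6×10⁻⁶×94×775 = 1.608 mm.
Since the ends are fixed, an axial force P builds up, equal in every segment, with P · Σ Lᵢ/(AᵢEᵢ) = δ_free.
The series flexibility is Σ Lᵢ/(AᵢEᵢ) = 725/(220×197×10³) + 775/(700×35×10³) = 4.836×10⁻⁵ mm/N.
Hence P = δ_free / Σ(L/AE) = 1.608/4.836×10⁻⁵ = 33.26 kN (compressive).
σ_{steel} = P / A = 33260 / 220 = 151.2 MPa.

σ ≈ 151 MPa (compressive)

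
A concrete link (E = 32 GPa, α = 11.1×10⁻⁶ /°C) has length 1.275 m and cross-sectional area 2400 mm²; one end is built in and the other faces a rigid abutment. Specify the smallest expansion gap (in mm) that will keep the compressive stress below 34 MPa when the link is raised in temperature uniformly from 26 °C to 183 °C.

With no wall the link would lengthen by αΔT L = 11.1×10⁻⁶ × 157 × 1275 = 2.222 mm.
A stress of 34 MPa corresponds to the wall pushing the link back by σL/E = 34×1275/(32×10³) = 1.355 mm.
The gap must absorb the remainder: g_min = 2.222 − 1.355 = 0.8673 mm.

g ≈ 0.867 mm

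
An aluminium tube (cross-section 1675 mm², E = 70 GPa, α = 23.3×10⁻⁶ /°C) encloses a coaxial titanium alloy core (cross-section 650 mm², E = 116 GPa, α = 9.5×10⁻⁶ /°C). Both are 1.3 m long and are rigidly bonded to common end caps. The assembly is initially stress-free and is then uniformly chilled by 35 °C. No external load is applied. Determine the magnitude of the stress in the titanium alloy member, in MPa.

σ ≈ 34.1 MPa (compressive)

Equilibrium of a rigid end plate with no external load gives equal and opposite internal forces ±P in the two members. Since α_{aluminium} > α_{titanium alloy}, cooling drives the aluminium into tension and the titanium alloy into compression.
Equating the net (thermal + elastic) strains gives |α₁ − α₂|·ΔT = P·[1/(A₁E₁) + 1/(A₂E₂)].
|α₁ − α₂|·ΔT = 13.8×10⁻⁶ × 35 = 0.000483.
1/(A₁E₁) + 1/(A₂E₂) = 1/(1675×70×10³) + 1/(650×116×10³) = 2.179×10⁻⁸ N⁻¹.
P = 0.000483 / 2.179×10⁻⁸ = 22160 N = 22.16 kN.
σ_{titanium alloy} = P/A₂ = 22160/650 = 34.1 MPa, compressive.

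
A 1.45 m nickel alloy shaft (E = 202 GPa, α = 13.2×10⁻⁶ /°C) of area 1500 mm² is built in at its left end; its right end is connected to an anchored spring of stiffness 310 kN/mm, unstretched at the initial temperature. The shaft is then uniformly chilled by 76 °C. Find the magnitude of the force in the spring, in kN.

P ≈ 182 kN

Free thermal contraction: δ_free = αΔT L = 13.2×10⁻⁶ × 76 × 1450 = 1.455 mm.
Let P be the tensile force in the spring. The shaft extends elastically by PL/(AE) and the spring stretches by P/k; together these equal δ_free.
So P = δ_free / [L/(AE) + 1/k] = 1.455 / [ 1450/(1500×202×10³) + 1/(310×10³) ].
P = 1.455 / 8.011×10⁻⁶ = 181600 N.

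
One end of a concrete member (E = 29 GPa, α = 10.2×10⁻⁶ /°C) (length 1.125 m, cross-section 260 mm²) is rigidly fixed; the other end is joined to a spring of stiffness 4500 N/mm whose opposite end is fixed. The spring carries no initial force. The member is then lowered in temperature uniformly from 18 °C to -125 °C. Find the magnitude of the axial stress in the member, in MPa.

Free thermal contraction: δ_free = αΔT L = 10.2×10⁻⁶ × 143 × 1125 = 1.641 mm.
Let P be the tensile force in the spring. The member extends elastically by PL/(AE) and the spring stretches by P/k; together these equal δ_free.
P [ L/(AE) + 1/k ] = δ_free → P [ 1125/(260×29×10³) + 1/(4500) ] = 1.641.
P = 1.641 / 0.0003714 = 4418 N.
σ = P/A = 4418/260 = 16.99 MPa.

σ ≈ 17 MPa (tensile)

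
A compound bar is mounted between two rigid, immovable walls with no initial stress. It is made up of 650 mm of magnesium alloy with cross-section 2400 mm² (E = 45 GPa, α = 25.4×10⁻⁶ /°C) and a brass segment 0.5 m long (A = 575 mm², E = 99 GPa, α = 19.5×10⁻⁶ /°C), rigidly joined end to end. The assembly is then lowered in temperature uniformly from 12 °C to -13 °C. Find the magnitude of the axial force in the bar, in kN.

With the walls removed the bar would change length by δ_free = Σ αᵢΔT Lᵢ = 25.4×10⁻⁶×25×650 + 19.5×10⁻⁶×25×500 = 0.6565 mm.
The walls prevent any net length change, so an axial force P (same in every segment) develops. Compatibility: P · Σ Lᵢ/(AᵢEᵢ) = δ_free.
Σ Lᵢ/(AᵢEᵢ) = 650/(2400×45×10³) + 500/(575×99×10³) = 1.48×10⁻⁵ mm/N.
P = 0.6565 / 1.48×10⁻⁵ = 44350 N = 44.35 kN, tensile.

P ≈ 44.4 kN (tensile)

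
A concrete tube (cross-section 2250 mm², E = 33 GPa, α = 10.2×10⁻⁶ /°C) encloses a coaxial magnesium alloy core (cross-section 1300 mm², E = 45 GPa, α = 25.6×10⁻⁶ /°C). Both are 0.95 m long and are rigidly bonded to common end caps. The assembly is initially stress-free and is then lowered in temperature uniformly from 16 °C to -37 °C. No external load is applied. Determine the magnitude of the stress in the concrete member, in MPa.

Both members must finish at the same length. With the larger α, the magnesium alloy tends to over-contract; the plates restrain it, putting the magnesium alloy in tension and the concrete in compression. With no external load the two internal forces are equal and opposite, magnitude P.
Setting the final lengths equal and cancelling L: (α₁ − α₂)ΔT = P/(A₁E₁) + P/(A₂E₂).
|α₁ − α₂|·ΔT = 15.4×10⁻⁶ × 53 = 0.0008162.
1/(A₁E₁) + 1/(A₂E₂) = 1/(2250×33×10³) + 1/(1300×45×10³) = 3.056×10⁻⁸ N⁻¹.
P = 0.0008162 / 3.056×10⁻⁸ = 26710 N = 26.71 kN.
σ_{concrete} = P/A₁ = 26710/2250 = 11.87 MPa, compressive.

σ ≈ 11.9 MPa (compressive)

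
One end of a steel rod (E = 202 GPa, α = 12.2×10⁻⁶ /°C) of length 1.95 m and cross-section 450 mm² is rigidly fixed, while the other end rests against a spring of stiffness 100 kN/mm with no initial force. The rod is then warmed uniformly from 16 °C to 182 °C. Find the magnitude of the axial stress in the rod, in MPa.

σ ≈ 279 MPa (compressive)

Free thermal expansion: δ_free = αΔT L = 12.2×10⁻⁶ × 166 × 1950 = 3.949 mm.
With a force P in the spring, the elastic change of the rod is PL/(AE) and that of the spring is P/k; compatibility requires their sum to equal δ_free.
P [ L/(AE) + 1/k ] = δ_free → P [ 1950/(450×202×10³) + 1/(100×10³) ] = 3.949.
P = 3.949 / 3.145×10⁻⁵ = 125600 N.
σ = P/A = 125600/450 = 279 MPa.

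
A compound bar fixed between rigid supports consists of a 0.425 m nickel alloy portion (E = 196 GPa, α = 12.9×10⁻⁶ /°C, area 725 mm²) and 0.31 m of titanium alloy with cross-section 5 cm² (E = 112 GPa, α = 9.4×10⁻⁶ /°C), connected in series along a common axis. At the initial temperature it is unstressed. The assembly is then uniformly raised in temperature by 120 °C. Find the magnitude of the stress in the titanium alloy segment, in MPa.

With the walls removed the bar would change length by δ_free = Σ αᵢΔT Lᵢ = 12.9×10⁻⁶×120×425 + 9.4×10⁻⁶×120×310 = 1.008 mm.
Since the ends are fixed, an axial force P builds up, equal in every segment, with P · Σ Lᵢ/(AᵢEᵢ) = δ_free.
Σ Lᵢ/(AᵢEᵢ) = 425/(725×196×10³) + 310/(500×112×10³) = 8.527×10⁻⁶ mm/N.
P = 1.008 / 8.527×10⁻⁶ = 118200 N = 118.2 kN, compressive.
σ_{titanium alloy} = P / A = 118200 / 500 = 236.3 MPa.

σ ≈ 236 MPa (compressive)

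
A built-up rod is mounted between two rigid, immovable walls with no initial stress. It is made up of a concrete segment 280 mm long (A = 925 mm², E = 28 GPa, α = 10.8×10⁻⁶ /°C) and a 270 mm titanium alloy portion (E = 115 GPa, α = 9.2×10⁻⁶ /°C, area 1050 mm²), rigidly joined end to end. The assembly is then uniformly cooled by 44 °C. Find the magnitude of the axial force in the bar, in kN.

P ≈ 18.6 kN (tensile)

Free thermal contraction of the whole bar: Σ αᵢΔT Lᵢ = 10.8×10⁻⁶×44×280 + 9.2×10⁻⁶×44×270 = 0.2424 mm.
The rigid supports impose zero overall length change; the single axial force P common to all segments must satisfy P Σ Lᵢ/(AᵢEᵢ) = δ_free.
The series flexibility is Σ Lᵢ/(AᵢEᵢ) = 280/(925×28×10³) + 270/(1050×115×10³) = 1.305×10⁻⁵ mm/N.
So P = 0.2424 / 1.305×10⁻⁵ = 18.58 kN, tensile.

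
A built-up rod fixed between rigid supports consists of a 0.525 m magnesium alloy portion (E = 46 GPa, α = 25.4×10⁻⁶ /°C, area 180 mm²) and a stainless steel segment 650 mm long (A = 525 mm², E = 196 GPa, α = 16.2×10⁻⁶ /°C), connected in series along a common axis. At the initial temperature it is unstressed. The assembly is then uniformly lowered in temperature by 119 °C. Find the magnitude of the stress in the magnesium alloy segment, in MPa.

With the walls removed the bar would change length by δ_free = Σ αᵢΔT Lᵢ = 25.4×10⁻⁶×119×525 + 16.2×10⁻⁶×119×650 = 2.84 mm.
The rigid supports impose zero overall length change; the single axial force P common to all segments must satisfy P Σ Lᵢ/(AᵢEᵢ) = δ_free.
The series flexibility is Σ Lᵢ/(AᵢEᵢ) = 525/(180×46×10³) + 650/(525×196×10³) = 6.972×10⁻⁵ mm/N.
So P = 2.84 / 6.972×10⁻⁵ = 40.73 kN, tensile.
σ_{magnesium alloy} = P / A = 40730 / 180 = 226.3 MPa.

σ ≈ 226 MPa (tensile)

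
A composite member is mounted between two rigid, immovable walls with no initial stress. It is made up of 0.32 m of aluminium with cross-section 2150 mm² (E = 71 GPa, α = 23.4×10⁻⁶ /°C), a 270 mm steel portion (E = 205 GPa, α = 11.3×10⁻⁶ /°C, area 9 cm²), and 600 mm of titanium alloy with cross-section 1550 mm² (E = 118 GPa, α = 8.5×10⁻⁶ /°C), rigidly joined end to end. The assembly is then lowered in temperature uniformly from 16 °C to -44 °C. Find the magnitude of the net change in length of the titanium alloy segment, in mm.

Free thermal contraction of the whole bar: Σ αᵢΔT Lᵢ = 23.4×10⁻⁶×60×320 + 11.3×10⁻⁶×60×270 + 8.5×10⁻⁶×60×600 = 0.9383 mm.
Since the ends are fixed, an axial force P builds up, equal in every segment, with P · Σ Lᵢ/(AᵢEᵢ) = δ_free.
Σ Lᵢ/(AᵢEᵢ) = 320/(2150×71×10³) + 270/(900×205×10³) + 600/(1550×118×10³) = 6.84×10⁻⁶ mm/N.
So P = 0.9383 / 6.84×10⁻⁶ = 137.2 kN, tensile.
For the titanium alloy segment, free thermal change = 8.5×10⁻⁶×60×600 = 0.306 mm and elastic change from P = 137200×600/(1550×118×10³) = 0.45 mm; these oppose, so the net change is 0.144 mm (segment lengthens).

|ΔL| ≈ 0.144 mm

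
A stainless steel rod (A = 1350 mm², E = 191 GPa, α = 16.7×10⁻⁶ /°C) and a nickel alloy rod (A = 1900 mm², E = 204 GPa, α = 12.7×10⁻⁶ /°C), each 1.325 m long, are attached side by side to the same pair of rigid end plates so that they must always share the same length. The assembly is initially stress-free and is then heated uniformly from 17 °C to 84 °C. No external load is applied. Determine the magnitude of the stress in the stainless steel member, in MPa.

σ ≈ 30.7 MPa (compressive)

Both members must finish at the same length. With the larger α, the stainless steel tends to over-expand; the plates restrain it, putting the stainless steel in compression and the nickel alloy in tension. With no external load the two internal forces are equal and opposite, magnitude P.
Equating the net (thermal + elastic) strains gives |α₁ − α₂|·ΔT = P·[1/(A₁E₁) + 1/(A₂E₂)].
|α₁ − α₂|·ΔT = 4×10⁻⁶ × 67 = 0.000268.
1/(A₁E₁) + 1/(A₂E₂) = 1/(1350×191×10³) + 1/(1900×204×10³) = 6.458×10⁻⁹ N⁻¹.
P = 0.000268 / 6.458×10⁻⁹ = 41500 N = 41.5 kN.
σ_{stainless steel} = P/A₁ = 41500/1350 = 30.74 MPa, compressive.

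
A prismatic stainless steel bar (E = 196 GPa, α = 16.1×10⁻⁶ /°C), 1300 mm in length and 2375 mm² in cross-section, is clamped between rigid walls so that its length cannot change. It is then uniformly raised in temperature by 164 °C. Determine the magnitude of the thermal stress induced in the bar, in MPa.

Because both ends are immovable the net strain is zero, and the suppressed thermal strain is αΔT = 16.1×10⁻⁶ × 164 = 2640.4×10⁻⁶.
The stress required to suppress this strain is σ = Eε = 196×10³ × 2640.4×10⁻⁶ = 517.5 MPa, compressive since the bar is trying to expand.

σ ≈ 518 MPa (compressive)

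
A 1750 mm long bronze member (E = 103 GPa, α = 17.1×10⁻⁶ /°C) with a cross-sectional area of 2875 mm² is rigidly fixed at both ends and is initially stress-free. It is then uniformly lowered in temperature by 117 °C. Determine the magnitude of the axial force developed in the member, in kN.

P ≈ 592 kN (tensile)

With zero net strain, σ = E·αΔT = 103 GPa × 17.1×10⁻⁶ × 117 = 206.1 MPa.
P = AEαΔT = 2875 × 103×10³ × 17.1×10⁻⁶ × 117 = 592.5 kN (tensile).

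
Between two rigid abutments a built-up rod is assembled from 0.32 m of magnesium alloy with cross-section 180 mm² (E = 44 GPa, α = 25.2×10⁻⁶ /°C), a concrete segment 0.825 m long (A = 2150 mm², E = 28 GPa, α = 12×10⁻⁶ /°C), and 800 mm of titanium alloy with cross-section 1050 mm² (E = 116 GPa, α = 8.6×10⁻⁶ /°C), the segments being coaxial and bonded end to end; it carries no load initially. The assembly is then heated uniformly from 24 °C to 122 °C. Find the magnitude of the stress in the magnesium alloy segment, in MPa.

σ ≈ 223 MPa (compressive)

With the walls removed the bar would change length by δ_free = Σ αᵢΔT Lᵢ = 25.2×10⁻⁶×98×320 + 12×10⁻⁶×98×825 + 8.6×10⁻⁶×98×800 = 2.435 mm.
The rigid supports impose zero overall length change; the single axial force P common to all segments must satisfy P Σ Lᵢ/(AᵢEᵢ) = δ_free.
Σ Lᵢ/(AᵢEᵢ) = 320/(180×44×10³) + 825/(2150×28×10³) + 800/(1050×116×10³) = 6.068×10⁻⁵ mm/N.
So P = 2.435 / 6.068×10⁻⁵ = 40.13 kN, compressive.
σ_{magnesium alloy} = P / A = 40130 / 180 = 222.9 MPa.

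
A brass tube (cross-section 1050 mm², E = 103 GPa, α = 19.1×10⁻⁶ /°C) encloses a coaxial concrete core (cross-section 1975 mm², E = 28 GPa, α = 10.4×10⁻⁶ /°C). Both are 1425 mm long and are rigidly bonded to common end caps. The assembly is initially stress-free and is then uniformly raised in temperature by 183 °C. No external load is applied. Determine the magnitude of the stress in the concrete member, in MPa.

σ ≈ 29.5 MPa (tensile)

Both members must finish at the same length. With the larger α, the brass tends to over-expand; the plates restrain it, putting the brass in compression and the concrete in tension. With no external load the two internal forces are equal and opposite, magnitude P.
Setting the final lengths equal and cancelling L: (α₁ − α₂)ΔT = P/(A₁E₁) + P/(A₂E₂).
|α₁ − α₂|·ΔT = 8.7×10⁻⁶ × 183 = 0.001592.
1/(A₁E₁) + 1/(A₂E₂) = 1/(1050×103×10³) + 1/(1975×28×10³) = 2.733×10⁻⁸ N⁻¹.
So P = 0.001592 / 2.733×10⁻⁸ = 58.26 kN.
σ_{concrete} = P/A₂ = 58260/1975 = 29.5 MPa, tensile.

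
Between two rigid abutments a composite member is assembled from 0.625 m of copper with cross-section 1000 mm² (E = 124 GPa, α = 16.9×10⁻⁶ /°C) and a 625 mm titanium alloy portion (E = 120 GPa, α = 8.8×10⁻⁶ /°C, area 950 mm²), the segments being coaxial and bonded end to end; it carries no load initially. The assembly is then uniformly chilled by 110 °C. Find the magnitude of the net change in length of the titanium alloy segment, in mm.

With the walls removed the bar would change length by δ_free = Σ αᵢΔT Lᵢ = 16.9×10⁻⁶×110×625 + 8.8×10⁻⁶×110×625 = 1.767 mm.
Since the ends are fixed, an axial force P builds up, equal in every segment, with P · Σ Lᵢ/(AᵢEᵢ) = δ_free.
The series flexibility is Σ Lᵢ/(AᵢEᵢ) = 625/(1000×124×10³) + 625/(950×120×10³) = 1.052×10⁻⁵ mm/N.
Hence P = δ_free / Σ(L/AE) = 1.767/1.052×10⁻⁵ = 167.9 kN (tensile).
For the titanium alloy segment, free thermal change = 8.8×10⁻⁶×110×625 = 0.605 mm and elastic change from P = 167900×625/(950×120×10³) = 0.9206 mm; these oppose, so the net change is 0.316 mm (segment lengthens).

|ΔL| ≈ 0.316 mm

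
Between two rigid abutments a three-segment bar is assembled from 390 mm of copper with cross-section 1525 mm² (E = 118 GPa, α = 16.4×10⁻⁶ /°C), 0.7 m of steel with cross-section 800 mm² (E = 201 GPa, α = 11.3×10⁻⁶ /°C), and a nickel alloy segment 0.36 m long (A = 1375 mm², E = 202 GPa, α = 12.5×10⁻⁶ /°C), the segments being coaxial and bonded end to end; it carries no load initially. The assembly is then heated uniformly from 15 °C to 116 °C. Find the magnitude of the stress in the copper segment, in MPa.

σ ≈ 159 MPa (compressive)

Free thermal expansion of the whole bar: Σ αᵢΔT Lᵢ = 16.4×10⁻⁶×101×390 + 11.3×10⁻⁶×101×700 + 12.5×10⁻⁶×101×360 = 1.899 mm.
The walls prevent any net length change, so an axial force P (same in every segment) develops. Compatibility: P · Σ Lᵢ/(AᵢEᵢ) = δ_free.
Σ Lᵢ/(AᵢEᵢ) = 390/(1525×118×10³) + 700/(800×201×10³) + 360/(1375×202×10³) = 7.817×10⁻⁶ mm/N.
Hence P = δ_free / Σ(L/AE) = 1.899/7.817×10⁻⁶ = 243 kN (compressive).
σ_{copper} = P / A = 243000 / 1525 = 159.3 MPa.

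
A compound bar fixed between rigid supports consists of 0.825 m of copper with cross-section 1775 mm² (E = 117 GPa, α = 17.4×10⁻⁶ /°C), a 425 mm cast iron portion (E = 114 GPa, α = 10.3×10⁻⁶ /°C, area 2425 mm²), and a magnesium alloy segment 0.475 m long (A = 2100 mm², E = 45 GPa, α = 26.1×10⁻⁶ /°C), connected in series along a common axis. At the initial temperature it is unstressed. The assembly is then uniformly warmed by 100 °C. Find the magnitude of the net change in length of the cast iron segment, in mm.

Free thermal expansion of the whole bar: Σ αᵢΔT Lᵢ = 17.4×10⁻⁶×100×825 + 10.3×10⁻⁶×100×425 + 26.1×10⁻⁶×100×475 = 3.113 mm.
Since the ends are fixed, an axial force P builds up, equal in every segment, with P · Σ Lᵢ/(AᵢEᵢ) = δ_free.
The series flexibility is Σ Lᵢ/(AᵢEᵢ) = 825/(1775×117×10³) + 425/(2425×114×10³) + 475/(2100×45×10³) = 1.054×10⁻⁵ mm/N.
P = 3.113 / 1.054×10⁻⁵ = 295500 N = 295.5 kN, compressive.
For the cast iron segment, free thermal change = 10.3×10⁻⁶×100×425 = 0.4377 mm and elastic change from P = 295500×425/(2425×114×10³) = 0.4542 mm; these oppose, so the net change is 0.0165 mm (segment shortens).

|ΔL| ≈ 0.0165 mm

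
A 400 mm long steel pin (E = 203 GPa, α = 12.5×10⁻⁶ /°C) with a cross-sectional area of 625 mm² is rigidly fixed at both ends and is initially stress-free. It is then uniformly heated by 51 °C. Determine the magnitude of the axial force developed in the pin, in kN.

Full restraint means ε = 0, so the stress is σ = EαΔT = 203×10³ × 12.5×10⁻⁶ × 51 = 129.4 MPa.
P = AEαΔT = 625 × 203×10³ × 12.5×10⁻⁶ × 51 = 80.88 kN (compressive).

P ≈ 80.9 kN (compressive)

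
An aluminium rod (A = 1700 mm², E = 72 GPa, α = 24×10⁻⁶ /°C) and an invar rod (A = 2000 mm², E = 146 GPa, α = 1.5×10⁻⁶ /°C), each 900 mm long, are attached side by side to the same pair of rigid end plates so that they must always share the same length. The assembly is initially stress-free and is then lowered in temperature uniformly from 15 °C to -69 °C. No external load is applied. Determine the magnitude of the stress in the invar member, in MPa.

σ ≈ 81.5 MPa (compressive)

The aluminium has the larger α, so on cooling it would change length more than the invar if both were free. The rigid plates force a common final length, so the aluminium is put into tension and the invar into compression, with equal and opposite forces P (no external load).
Compatibility of the two members (thermal + elastic change equal): (α₁ − α₂)ΔT = P·[1/(A₁E₁) + 1/(A₂E₂)].
|α₁ − α₂|·ΔT = 22.5×10⁻⁶ × 84 = 0.00189.
1/(A₁E₁) + 1/(A₂E₂) = 1/(1700×72×10³) + 1/(2000×146×10³) = 1.159×10⁻⁸ N⁻¹.
P = 0.00189 / 1.159×10⁻⁸ = 163000 N = 163 kN.
σ_{invar} = P/A₂ = 163000/2000 = 81.5 MPa, compressive.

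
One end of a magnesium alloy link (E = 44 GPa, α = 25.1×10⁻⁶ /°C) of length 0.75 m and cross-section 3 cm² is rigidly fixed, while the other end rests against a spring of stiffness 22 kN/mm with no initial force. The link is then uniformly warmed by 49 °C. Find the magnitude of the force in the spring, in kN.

The unrestrained thermal change is αΔT L = 25.1×10⁻⁶ × 49 × 750 = 0.9224 mm.
Let P be the compressive force at the spring. The link shortens elastically by PL/(AE) and the spring compresses by P/k; together these equal δ_free.
P [ L/(AE) + 1/k ] = δ_free → P [ 750/(300×44×10³) + 1/(22×10³) ] = 0.9224.
P = 0.9224 / 0.0001023 = 9019 N.

P ≈ 9.02 kN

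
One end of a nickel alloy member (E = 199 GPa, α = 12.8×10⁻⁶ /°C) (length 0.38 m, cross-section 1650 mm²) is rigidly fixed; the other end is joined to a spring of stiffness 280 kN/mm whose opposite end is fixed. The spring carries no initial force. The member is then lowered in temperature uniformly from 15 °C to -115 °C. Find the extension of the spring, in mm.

δ ≈ 0.478 mm

The unrestrained thermal change is αΔT L = 12.8×10⁻⁶ × 130 × 380 = 0.6323 mm.
Let P be the tensile force in the spring. The member extends elastically by PL/(AE) and the spring stretches by P/k; together these equal δ_free.
P [ L/(AE) + 1/k ] = δ_free → P [ 380/(1650×199×10³) + 1/(280×10³) ] = 0.6323.
P = 0.6323 / 4.729×10⁻⁶ = 133700 N.
Spring extension = P/k = 133700/(280×10³) = 0.4776 mm.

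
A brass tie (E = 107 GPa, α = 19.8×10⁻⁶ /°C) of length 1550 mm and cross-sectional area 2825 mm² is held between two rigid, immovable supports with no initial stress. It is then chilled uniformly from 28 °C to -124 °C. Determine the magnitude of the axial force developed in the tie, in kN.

With zero net strain, σ = E·αΔT = 107 GPa × 19.8×10⁻⁶ × 152 = 322 MPa.
Axial force P = σA = 322 × 2825 = 909700 N = 909.7 kN, tensile.

P ≈ 910 kN (tensile)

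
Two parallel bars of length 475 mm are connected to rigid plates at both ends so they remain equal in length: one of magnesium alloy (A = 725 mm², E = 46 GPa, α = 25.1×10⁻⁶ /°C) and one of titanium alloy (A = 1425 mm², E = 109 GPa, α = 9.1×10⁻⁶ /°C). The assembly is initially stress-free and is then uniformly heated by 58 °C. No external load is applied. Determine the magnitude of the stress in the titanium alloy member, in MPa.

σ ≈ 17.9 MPa (tensile)

Equilibrium of a rigid end plate with no external load gives equal and opposite internal forces ±P in the two members. Since α_{magnesium alloy} > α_{titanium alloy}, heating drives the magnesium alloy into compression and the titanium alloy into tension.
Setting the final lengths equal and cancelling L: (α₁ − α₂)ΔT = P/(A₁E₁) + P/(A₂E₂).
|α₁ − α₂|·ΔT = 16×10⁻⁶ × 58 = 0.000928.
1/(A₁E₁) + 1/(A₂E₂) = 1/(725×46×10³) + 1/(1425×109×10³) = 3.642×10⁻⁸ N⁻¹.
So P = 0.000928 / 3.642×10⁻⁸ = 25.48 kN.
σ_{titanium alloy} = P/A₂ = 25480/1425 = 17.88 MPa, tensile.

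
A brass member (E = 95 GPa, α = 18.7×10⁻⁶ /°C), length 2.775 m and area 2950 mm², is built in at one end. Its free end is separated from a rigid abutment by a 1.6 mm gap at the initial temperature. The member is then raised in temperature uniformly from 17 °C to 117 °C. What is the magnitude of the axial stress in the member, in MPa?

If the wall were absent the member would grow by αΔT L = 18.7×10⁻⁶ × 100 × 2775 = 5.189 mm.
After closing the 1.6 mm clearance, 5.189 − 1.6 = 3.589 mm of expansion remains to be suppressed by the wall.
That suppressed elongation corresponds to σ = E·Δ/L = 95×10³ × 3.589/2775 = 122.9 MPa.

σ ≈ 123 MPa (compressive)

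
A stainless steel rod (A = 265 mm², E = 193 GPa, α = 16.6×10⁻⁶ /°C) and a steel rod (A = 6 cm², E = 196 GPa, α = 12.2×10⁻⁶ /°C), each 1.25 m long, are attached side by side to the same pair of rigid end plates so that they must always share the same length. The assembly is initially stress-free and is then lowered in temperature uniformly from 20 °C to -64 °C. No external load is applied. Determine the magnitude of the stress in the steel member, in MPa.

The stainless steel has the larger α, so on cooling it would change length more than the steel if both were free. The rigid plates force a common final length, so the stainless steel is put into tension and the steel into compression, with equal and opposite forces P (no external load).
Setting the final lengths equal and cancelling L: (α₁ − α₂)ΔT = P/(A₁E₁) + P/(A₂E₂).
|α₁ − α₂|·ΔT = 4.4×10⁻⁶ × 84 = 0.0003696.
1/(A₁E₁) + 1/(A₂E₂) = 1/(265×193×10³) + 1/(600×196×10³) = 2.806×10⁻⁸ N⁻¹.
P = 0.0003696 / 2.806×10⁻⁸ = 13170 N = 13.17 kN.
σ_{steel} = P/A₂ = 13170/600 = 21.96 MPa, compressive.

σ ≈ 22 MPa (compressive)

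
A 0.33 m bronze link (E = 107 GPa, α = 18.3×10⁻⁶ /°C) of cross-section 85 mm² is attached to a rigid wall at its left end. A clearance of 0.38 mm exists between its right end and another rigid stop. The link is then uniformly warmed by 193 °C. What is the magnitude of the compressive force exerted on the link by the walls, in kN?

If the wall were absent the link would grow by αΔT L = 18.3×10⁻⁶ × 193 × 330 = 1.166 mm.
The gap closes (δ_free > 0.38 mm) and the wall then resists a further 1.166 − 0.38 = 0.7855 mm of expansion.
So σ = E(δ_free − g)/L = 107×10³ × 0.7855/330 = 254.7 MPa.
Force on the wall = σA = 254.7 × 85 mm² = 21.65 kN.

P ≈ 21.6 kN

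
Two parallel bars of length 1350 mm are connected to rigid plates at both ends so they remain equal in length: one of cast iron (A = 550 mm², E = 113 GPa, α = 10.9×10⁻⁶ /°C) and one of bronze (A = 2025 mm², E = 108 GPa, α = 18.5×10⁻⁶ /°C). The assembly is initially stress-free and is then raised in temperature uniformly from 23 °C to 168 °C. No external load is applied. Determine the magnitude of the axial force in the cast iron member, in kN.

P ≈ 53.3 kN (tensile in the cast iron)

Both members must finish at the same length. With the larger α, the bronze tends to over-expand; the plates restrain it, putting the bronze in compression and the cast iron in tension. With no external load the two internal forces are equal and opposite, magnitude P.
Setting the final lengths equal and cancelling L: (α₁ − α₂)ΔT = P/(A₁E₁) + P/(A₂E₂).
|α₁ − α₂|·ΔT = 7.6×10⁻⁶ × 145 = 0.001102.
1/(A₁E₁) + 1/(A₂E₂) = 1/(550×113×10³) + 1/(2025×108×10³) = 2.066×10⁻⁸ N⁻¹.
So P = 0.001102 / 2.066×10⁻⁸ = 53.33 kN.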